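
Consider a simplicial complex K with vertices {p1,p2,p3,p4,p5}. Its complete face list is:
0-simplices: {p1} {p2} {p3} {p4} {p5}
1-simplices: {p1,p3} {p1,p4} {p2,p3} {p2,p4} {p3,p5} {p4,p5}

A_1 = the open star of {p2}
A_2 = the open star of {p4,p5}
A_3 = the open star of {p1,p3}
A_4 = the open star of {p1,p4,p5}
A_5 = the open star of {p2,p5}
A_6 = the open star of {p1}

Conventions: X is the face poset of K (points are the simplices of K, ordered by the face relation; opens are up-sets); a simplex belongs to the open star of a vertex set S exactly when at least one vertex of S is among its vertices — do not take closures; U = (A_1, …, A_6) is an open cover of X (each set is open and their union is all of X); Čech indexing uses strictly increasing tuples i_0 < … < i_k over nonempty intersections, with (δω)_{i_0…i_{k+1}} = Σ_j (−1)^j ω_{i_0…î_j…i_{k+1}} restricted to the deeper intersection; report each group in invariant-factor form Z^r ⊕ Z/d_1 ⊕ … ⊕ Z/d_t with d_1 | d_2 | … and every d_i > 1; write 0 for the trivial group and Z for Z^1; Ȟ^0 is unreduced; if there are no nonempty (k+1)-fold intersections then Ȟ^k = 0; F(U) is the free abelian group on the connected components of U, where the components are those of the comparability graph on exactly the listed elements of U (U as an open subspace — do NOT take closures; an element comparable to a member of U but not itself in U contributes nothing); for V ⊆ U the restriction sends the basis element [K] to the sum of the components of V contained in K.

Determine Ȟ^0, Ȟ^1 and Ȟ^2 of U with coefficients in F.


nonempty overlaps:
  A1={{p2},{p2,p3},{p2,p4}} A2={{p4},{p5},{p1,p4},{p2,p4},{p3,p5},{p4,p5}} A3={{p1},{p3},{p1,p3},{p1,p4},{p2,p3},{p3,p5}} A4={{p1},{p4},{p5},{p1,p3},{p1,p4},{p2,p4},{p3,p5},{p4,p5}} A5={{p2},{p5},{p2,p3},{p2,p4},{p3,p5},{p4,p5}} A6={{p1},{p1,p3},{p1,p4}}
  A12={{p2,p4}} A13={{p2,p3}} A14={{p2,p4}} A15={{p2},{p2,p3},{p2,p4}} A23={{p1,p4},{p3,p5}} A24={{p4},{p5},{p1,p4},{p2,p4},{p3,p5},{p4,p5}} A25={{p5},{p2,p4},{p3,p5},{p4,p5}} A26={{p1,p4}} A34={{p1},{p1,p3},{p1,p4},{p3,p5}} A35={{p2,p3},{p3,p5}} A36={{p1},{p1,p3},{p1,p4}} A45={{p5},{p2,p4},{p3,p5},{p4,p5}} A46={{p1},{p1,p3},{p1,p4}}
  A124={{p2,p4}} A125={{p2,p4}} A135={{p2,p3}} A145={{p2,p4}} A234={{p1,p4},{p3,p5}} A235={{p3,p5}} A236={{p1,p4}} A245={{p5},{p2,p4},{p3,p5},{p4,p5}} A246={{p1,p4}} A345={{p3,p5}} A346={{p1},{p1,p3},{p1,p4}}
  A1245={{p2,p4}} A2345={{p3,p5}} A2346={{p1,p4}}
components per intersection:
  A1: {{p2},{p2,p3},{p2,p4}}
  A2: {{p4},{p5},{p1,p4},{p2,p4},{p3,p5},{p4,p5}}
  A3: {{p1},{p3},{p1,p3},{p1,p4},{p2,p3},{p3,p5}}
  A4: {{p1},{p4},{p5},{p1,p3},{p1,p4},{p2,p4},{p3,p5},{p4,p5}}
  A5: {{p2},{p2,p3},{p2,p4}} {{p5},{p3,p5},{p4,p5}}
  A6: {{p1},{p1,p3},{p1,p4}}
  A12: {{p2,p4}}
  A13: {{p2,p3}}
  A14: {{p2,p4}}
  A15: {{p2},{p2,p3},{p2,p4}}
  A23: {{p1,p4}} {{p3,p5}}
  A24: {{p4},{p5},{p1,p4},{p2,p4},{p3,p5},{p4,p5}}
  A25: {{p5},{p3,p5},{p4,p5}} {{p2,p4}}
  A26: {{p1,p4}}
  A34: {{p1},{p1,p3},{p1,p4}} {{p3,p5}}
  A35: {{p2,p3}} {{p3,p5}}
  A36: {{p1},{p1,p3},{p1,p4}}
  A45: {{p5},{p3,p5},{p4,p5}} {{p2,p4}}
  A46: {{p1},{p1,p3},{p1,p4}}
  A124: {{p2,p4}}
  A125: {{p2,p4}}
  A135: {{p2,p3}}
  A145: {{p2,p4}}
  A234: {{p1,p4}} {{p3,p5}}
  A235: {{p3,p5}}
  A236: {{p1,p4}}
  A245: {{p5},{p3,p5},{p4,p5}} {{p2,p4}}
  A246: {{p1,p4}}
  A345: {{p3,p5}}
  A346: {{p1},{p1,p3},{p1,p4}}
  A1245: {{p2,p4}}
  A2345: {{p3,p5}}
  A2346: {{p1,p4}}
C dims 7,18,13,3; δ0: rk 6, SNF 1^6; δ1: rk 10, SNF 1^10; δ2: rk 3, SNF 1^3
degree 0: 7−6−0 = 1 → Ȟ^0 ≅ Z
degree 1: 18−10−6 = 2 → Ȟ^1 ≅ Z^2
degree 2: 13−3−10 = 0 → Ȟ^2 ≅ 0

Ȟ^0 = Z, Ȟ^1 = Z^2 and Ȟ^2 = 0


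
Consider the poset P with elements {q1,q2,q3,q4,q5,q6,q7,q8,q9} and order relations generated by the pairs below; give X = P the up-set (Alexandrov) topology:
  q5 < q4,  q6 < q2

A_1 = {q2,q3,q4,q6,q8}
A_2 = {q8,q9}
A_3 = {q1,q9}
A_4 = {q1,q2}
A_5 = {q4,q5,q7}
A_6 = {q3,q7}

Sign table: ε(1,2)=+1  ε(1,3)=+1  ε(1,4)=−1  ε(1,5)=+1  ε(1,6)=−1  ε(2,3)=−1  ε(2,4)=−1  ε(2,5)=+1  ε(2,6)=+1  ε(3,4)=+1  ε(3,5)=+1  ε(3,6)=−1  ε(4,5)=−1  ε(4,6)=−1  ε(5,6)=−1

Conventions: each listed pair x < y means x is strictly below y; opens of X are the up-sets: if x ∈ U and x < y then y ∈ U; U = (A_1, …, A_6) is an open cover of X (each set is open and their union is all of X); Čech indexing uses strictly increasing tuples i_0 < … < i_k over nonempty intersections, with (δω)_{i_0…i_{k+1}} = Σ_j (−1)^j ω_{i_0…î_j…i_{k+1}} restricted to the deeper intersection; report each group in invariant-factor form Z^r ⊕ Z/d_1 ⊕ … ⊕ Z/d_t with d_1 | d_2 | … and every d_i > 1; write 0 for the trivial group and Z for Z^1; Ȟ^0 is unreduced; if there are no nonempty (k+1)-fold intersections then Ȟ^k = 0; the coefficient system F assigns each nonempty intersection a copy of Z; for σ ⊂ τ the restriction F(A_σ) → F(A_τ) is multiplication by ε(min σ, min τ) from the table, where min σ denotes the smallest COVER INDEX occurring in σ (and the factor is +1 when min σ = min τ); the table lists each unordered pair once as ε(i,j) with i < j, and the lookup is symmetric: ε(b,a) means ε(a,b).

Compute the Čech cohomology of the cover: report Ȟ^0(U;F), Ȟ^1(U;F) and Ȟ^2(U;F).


nonempty overlaps:
  A12={q8} A14={q2} A15={q4} A16={q3} A23={q9} A34={q1} A56={q7}
C dims 6,7; δ0: rk 5, SNF 1^5
degree 0: 6−5−0 = 1 → Ȟ^0 ≅ Z
degree 1: 7−0−5 = 2 → Ȟ^1 ≅ Z^2
degree 2: 0−0−0 = 0 → Ȟ^2 ≅ 0

Ȟ^0 = Z, Ȟ^1 = Z^2 and Ȟ^2 = 0


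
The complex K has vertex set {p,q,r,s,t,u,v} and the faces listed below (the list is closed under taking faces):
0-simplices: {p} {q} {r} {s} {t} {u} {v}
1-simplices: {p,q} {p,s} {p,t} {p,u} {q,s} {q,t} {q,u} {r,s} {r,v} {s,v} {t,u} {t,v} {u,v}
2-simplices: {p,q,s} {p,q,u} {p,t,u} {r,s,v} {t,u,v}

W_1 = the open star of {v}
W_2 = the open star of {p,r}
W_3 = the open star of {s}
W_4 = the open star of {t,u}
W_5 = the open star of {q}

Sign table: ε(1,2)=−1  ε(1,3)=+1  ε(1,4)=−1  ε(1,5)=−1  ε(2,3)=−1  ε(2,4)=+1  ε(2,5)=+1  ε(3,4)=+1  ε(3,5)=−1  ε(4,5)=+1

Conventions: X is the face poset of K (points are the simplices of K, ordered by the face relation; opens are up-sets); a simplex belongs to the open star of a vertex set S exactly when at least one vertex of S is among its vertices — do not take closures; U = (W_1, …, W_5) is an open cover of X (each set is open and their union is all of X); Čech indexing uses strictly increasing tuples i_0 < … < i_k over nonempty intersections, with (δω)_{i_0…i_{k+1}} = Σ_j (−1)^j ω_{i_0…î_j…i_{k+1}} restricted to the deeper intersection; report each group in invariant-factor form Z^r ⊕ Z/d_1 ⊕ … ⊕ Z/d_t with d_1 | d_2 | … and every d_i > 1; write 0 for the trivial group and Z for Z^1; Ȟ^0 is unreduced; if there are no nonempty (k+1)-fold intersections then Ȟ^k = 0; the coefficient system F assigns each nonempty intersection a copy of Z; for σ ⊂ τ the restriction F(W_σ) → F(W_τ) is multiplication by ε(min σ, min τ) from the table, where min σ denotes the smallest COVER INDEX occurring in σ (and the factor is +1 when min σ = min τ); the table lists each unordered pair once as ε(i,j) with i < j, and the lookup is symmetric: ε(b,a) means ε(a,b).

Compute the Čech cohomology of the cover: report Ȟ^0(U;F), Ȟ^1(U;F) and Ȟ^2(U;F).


Ȟ^0 = Z, Ȟ^1 = Z, Ȟ^2 = 0

cover nerve:
  W1={{v},{r,v},{s,v},{t,v},{u,v},{r,s,v},{t,u,v}} W2={{p},{r},{p,q},{p,s},{p,t},{p,u},{r,s},{r,v},{p,q,s},{p,q,u},{p,t,u},{r,s,v}} W3={{s},{p,s},{q,s},{r,s},{s,v},{p,q,s},{r,s,v}} W4={{t},{u},{p,t},{p,u},{q,t},{q,u},{t,u},{t,v},{u,v},{p,q,u},{p,t,u},{t,u,v}} W5={{q},{p,q},{q,s},{q,t},{q,u},{p,q,s},{p,q,u}}
  W12={{r,v},{r,s,v}} W13={{s,v},{r,s,v}} W14={{t,v},{u,v},{t,u,v}} W23={{p,s},{r,s},{p,q,s},{r,s,v}} W24={{p,t},{p,u},{p,q,u},{p,t,u}} W25={{p,q},{p,q,s},{p,q,u}} W35={{q,s},{p,q,s}} W45={{q,t},{q,u},{p,q,u}}
  W123={{r,s,v}} W235={{p,q,s}} W245={{p,q,u}}
C dims 5,8,3; δ0: rk 4, SNF 1^4; δ1: rk 3, SNF 1^3
Ȟ^0: (5−4)−0=1 ⇒ Z
Ȟ^1: (8−3)−4=1 ⇒ Z
Ȟ^2: (3−0)−3=0 ⇒ 0


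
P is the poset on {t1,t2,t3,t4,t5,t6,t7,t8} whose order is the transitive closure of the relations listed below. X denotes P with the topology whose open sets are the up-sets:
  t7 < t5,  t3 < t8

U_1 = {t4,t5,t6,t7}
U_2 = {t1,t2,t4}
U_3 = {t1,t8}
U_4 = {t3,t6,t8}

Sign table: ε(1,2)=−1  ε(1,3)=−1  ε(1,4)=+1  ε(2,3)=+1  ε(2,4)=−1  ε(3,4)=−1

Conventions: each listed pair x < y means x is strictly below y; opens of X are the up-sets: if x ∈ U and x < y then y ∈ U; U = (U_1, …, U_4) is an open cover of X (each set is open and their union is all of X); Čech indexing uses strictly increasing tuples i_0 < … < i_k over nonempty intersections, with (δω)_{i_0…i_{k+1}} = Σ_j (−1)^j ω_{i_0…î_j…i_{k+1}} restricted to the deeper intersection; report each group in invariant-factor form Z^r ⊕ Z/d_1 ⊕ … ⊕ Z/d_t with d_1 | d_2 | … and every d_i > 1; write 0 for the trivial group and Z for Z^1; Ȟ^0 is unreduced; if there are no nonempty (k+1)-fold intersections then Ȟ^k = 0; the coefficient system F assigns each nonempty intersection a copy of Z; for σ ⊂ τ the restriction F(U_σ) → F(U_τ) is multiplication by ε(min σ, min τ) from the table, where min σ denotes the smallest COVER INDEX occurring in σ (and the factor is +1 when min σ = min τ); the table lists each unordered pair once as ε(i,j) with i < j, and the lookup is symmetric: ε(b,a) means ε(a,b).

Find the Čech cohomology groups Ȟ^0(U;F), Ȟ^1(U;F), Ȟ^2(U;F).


nerve of the cover:
  U12={t4} U14={t6} U23={t1} U34={t8}
C dims 4,4; δ0: rk 3, SNF 1^3
Ȟ^0 = (4 − 3) − 0 = 1, so Ȟ^0 ≅ Z
Ȟ^1 = (4 − 0) − 3 = 1, so Ȟ^1 ≅ Z
Ȟ^2 = (0 − 0) − 0 = 0, so Ȟ^2 ≅ 0

Ȟ^0 ≅ Z, Ȟ^1 ≅ Z and Ȟ^2 ≅ 0


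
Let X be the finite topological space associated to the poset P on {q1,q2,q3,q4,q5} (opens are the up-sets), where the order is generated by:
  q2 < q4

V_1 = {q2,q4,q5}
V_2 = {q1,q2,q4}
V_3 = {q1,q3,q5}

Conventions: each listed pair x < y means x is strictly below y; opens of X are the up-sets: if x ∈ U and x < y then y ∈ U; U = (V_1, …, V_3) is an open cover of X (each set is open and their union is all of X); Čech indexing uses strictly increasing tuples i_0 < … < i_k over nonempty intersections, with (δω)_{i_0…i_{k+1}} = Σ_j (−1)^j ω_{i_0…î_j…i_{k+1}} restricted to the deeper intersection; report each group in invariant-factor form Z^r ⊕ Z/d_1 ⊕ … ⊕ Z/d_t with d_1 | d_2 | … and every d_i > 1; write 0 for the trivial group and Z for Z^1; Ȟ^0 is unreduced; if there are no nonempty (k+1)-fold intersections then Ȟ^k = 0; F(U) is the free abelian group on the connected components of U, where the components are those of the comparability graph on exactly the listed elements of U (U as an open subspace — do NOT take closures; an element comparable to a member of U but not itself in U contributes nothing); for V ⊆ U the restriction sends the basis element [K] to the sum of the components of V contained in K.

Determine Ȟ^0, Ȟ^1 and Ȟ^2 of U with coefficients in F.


Ȟ^0(U;F) ≅ Z^4; Ȟ^1(U;F) ≅ 0; Ȟ^2(U;F) ≅ 0

intersection data:
  V12={q2,q4} V13={q5} V23={q1}
components per intersection:
  V1: {q2,q4} {q5}
  V2: {q1} {q2,q4}
  V3: {q1} {q3} {q5}
  V12: {q2,q4}
  V13: {q5}
  V23: {q1}
C dims 7,3; δ0: rk 3, SNF 1^3
Ȟ^0 = (7 − 3) − 0 = 4, so Ȟ^0 ≅ Z^4
Ȟ^1 = (3 − 0) − 3 = 0, so Ȟ^1 ≅ 0
Ȟ^2 = (0 − 0) − 0 = 0, so Ȟ^2 ≅ 0


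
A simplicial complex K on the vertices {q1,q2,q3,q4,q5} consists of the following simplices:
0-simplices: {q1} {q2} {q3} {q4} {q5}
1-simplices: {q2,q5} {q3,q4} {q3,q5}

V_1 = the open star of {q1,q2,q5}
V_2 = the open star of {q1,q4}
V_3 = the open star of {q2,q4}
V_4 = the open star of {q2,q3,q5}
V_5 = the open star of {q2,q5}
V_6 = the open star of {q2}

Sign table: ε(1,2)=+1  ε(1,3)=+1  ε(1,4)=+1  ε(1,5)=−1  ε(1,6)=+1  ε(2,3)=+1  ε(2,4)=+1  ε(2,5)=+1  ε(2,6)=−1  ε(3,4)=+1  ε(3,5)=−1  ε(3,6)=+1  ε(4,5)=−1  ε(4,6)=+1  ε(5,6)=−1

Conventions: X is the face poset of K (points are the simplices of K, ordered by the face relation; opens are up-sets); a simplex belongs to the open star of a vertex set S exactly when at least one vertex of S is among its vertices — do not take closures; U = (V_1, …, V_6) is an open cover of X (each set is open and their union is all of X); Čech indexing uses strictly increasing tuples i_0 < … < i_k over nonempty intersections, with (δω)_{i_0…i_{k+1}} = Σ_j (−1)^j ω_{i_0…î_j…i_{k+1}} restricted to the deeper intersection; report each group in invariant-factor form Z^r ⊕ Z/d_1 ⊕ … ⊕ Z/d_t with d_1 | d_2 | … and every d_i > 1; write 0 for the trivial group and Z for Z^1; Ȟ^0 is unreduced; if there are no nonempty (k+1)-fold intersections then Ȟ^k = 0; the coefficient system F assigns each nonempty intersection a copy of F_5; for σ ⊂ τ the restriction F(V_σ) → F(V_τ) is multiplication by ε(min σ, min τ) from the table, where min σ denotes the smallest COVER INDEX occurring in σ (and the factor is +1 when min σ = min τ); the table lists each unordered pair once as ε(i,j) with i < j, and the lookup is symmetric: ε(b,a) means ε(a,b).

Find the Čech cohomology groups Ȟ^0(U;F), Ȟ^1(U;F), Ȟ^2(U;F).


nerve simplices:
  V1={{q1},{q2},{q5},{q2,q5},{q3,q5}} V2={{q1},{q4},{q3,q4}} V3={{q2},{q4},{q2,q5},{q3,q4}} V4={{q2},{q3},{q5},{q2,q5},{q3,q4},{q3,q5}} V5={{q2},{q5},{q2,q5},{q3,q5}} V6={{q2},{q2,q5}}
  V12={{q1}} V13={{q2},{q2,q5}} V14={{q2},{q5},{q2,q5},{q3,q5}} V15={{q2},{q5},{q2,q5},{q3,q5}} V16={{q2},{q2,q5}} V23={{q4},{q3,q4}} V24={{q3,q4}} V34={{q2},{q2,q5},{q3,q4}} V35={{q2},{q2,q5}} V36={{q2},{q2,q5}} V45={{q2},{q5},{q2,q5},{q3,q5}} V46={{q2},{q2,q5}} V56={{q2},{q2,q5}}
  V134={{q2},{q2,q5}} V135={{q2},{q2,q5}} V136={{q2},{q2,q5}} V145={{q2},{q5},{q2,q5},{q3,q5}} V146={{q2},{q2,q5}} V156={{q2},{q2,q5}} V234={{q3,q4}} V345={{q2},{q2,q5}} V346={{q2},{q2,q5}} V356={{q2},{q2,q5}} V456={{q2},{q2,q5}}
  V1345={{q2},{q2,q5}} V1346={{q2},{q2,q5}} V1356={{q2},{q2,q5}} V1456={{q2},{q2,q5}} V3456={{q2},{q2,q5}}
  V13456={{q2},{q2,q5}}
C dims 6,13,11,5; δ0: rk_F5 5; δ1: rk_F5 7; δ2: rk_F5 4
degree 0: 6−5−0 = 1 → Ȟ^0 ≅ Z/5
degree 1: 13−7−5 = 1 → Ȟ^1 ≅ Z/5
degree 2: 11−4−7 = 0 → Ȟ^2 ≅ 0

Ȟ^0(U;F) ≅ Z/5; Ȟ^1(U;F) ≅ Z/5; Ȟ^2(U;F) ≅ 0


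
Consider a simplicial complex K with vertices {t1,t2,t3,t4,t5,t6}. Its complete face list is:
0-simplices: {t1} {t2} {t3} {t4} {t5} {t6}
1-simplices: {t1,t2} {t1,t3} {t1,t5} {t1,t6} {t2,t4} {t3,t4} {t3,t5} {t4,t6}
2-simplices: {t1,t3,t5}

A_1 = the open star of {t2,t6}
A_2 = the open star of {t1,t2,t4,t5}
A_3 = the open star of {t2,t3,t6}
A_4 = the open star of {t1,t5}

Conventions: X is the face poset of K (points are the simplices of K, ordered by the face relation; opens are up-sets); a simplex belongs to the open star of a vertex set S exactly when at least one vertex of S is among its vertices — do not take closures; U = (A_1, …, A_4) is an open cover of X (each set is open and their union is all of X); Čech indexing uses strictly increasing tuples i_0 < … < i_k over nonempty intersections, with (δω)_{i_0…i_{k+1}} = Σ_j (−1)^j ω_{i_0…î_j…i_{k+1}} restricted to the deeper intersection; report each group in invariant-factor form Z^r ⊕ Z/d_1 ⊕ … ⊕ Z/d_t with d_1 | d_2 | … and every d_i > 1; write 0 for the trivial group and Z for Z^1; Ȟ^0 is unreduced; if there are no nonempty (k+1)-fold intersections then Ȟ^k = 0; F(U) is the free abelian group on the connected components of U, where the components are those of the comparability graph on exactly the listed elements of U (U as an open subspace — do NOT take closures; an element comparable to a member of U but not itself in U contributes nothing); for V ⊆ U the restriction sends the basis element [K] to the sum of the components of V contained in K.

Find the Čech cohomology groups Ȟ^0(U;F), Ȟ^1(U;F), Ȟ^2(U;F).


nonempty overlaps:
  A1={{t2},{t6},{t1,t2},{t1,t6},{t2,t4},{t4,t6}} A2={{t1},{t2},{t4},{t5},{t1,t2},{t1,t3},{t1,t5},{t1,t6},{t2,t4},{t3,t4},{t3,t5},{t4,t6},{t1,t3,t5}} A3={{t2},{t3},{t6},{t1,t2},{t1,t3},{t1,t6},{t2,t4},{t3,t4},{t3,t5},{t4,t6},{t1,t3,t5}} A4={{t1},{t5},{t1,t2},{t1,t3},{t1,t5},{t1,t6},{t3,t5},{t1,t3,t5}}
  A12={{t2},{t1,t2},{t1,t6},{t2,t4},{t4,t6}} A13={{t2},{t6},{t1,t2},{t1,t6},{t2,t4},{t4,t6}} A14={{t1,t2},{t1,t6}} A23={{t2},{t1,t2},{t1,t3},{t1,t6},{t2,t4},{t3,t4},{t3,t5},{t4,t6},{t1,t3,t5}} A24={{t1},{t5},{t1,t2},{t1,t3},{t1,t5},{t1,t6},{t3,t5},{t1,t3,t5}} A34={{t1,t2},{t1,t3},{t1,t6},{t3,t5},{t1,t3,t5}}
  A123={{t2},{t1,t2},{t1,t6},{t2,t4},{t4,t6}} A124={{t1,t2},{t1,t6}} A134={{t1,t2},{t1,t6}} A234={{t1,t2},{t1,t3},{t1,t6},{t3,t5},{t1,t3,t5}}
  A1234={{t1,t2},{t1,t6}}
components per intersection:
  A1: {{t2},{t1,t2},{t2,t4}} {{t6},{t1,t6},{t4,t6}}
  A2: {{t1},{t2},{t4},{t5},{t1,t2},{t1,t3},{t1,t5},{t1,t6},{t2,t4},{t3,t4},{t3,t5},{t4,t6},{t1,t3,t5}}
  A3: {{t2},{t1,t2},{t2,t4}} {{t3},{t1,t3},{t3,t4},{t3,t5},{t1,t3,t5}} {{t6},{t1,t6},{t4,t6}}
  A4: {{t1},{t5},{t1,t2},{t1,t3},{t1,t5},{t1,t6},{t3,t5},{t1,t3,t5}}
  A12: {{t2},{t1,t2},{t2,t4}} {{t1,t6}} {{t4,t6}}
  A13: {{t2},{t1,t2},{t2,t4}} {{t6},{t1,t6},{t4,t6}}
  A14: {{t1,t2}} {{t1,t6}}
  A23: {{t2},{t1,t2},{t2,t4}} {{t1,t3},{t3,t5},{t1,t3,t5}} {{t1,t6}} {{t3,t4}} {{t4,t6}}
  A24: {{t1},{t5},{t1,t2},{t1,t3},{t1,t5},{t1,t6},{t3,t5},{t1,t3,t5}}
  A34: {{t1,t2}} {{t1,t3},{t3,t5},{t1,t3,t5}} {{t1,t6}}
  A123: {{t2},{t1,t2},{t2,t4}} {{t1,t6}} {{t4,t6}}
  A124: {{t1,t2}} {{t1,t6}}
  A134: {{t1,t2}} {{t1,t6}}
  A234: {{t1,t2}} {{t1,t3},{t3,t5},{t1,t3,t5}} {{t1,t6}}
  A1234: {{t1,t2}} {{t1,t6}}
C dims 7,16,10,2; δ0: rk 6, SNF 1^6; δ1: rk 8, SNF 1^8; δ2: rk 2, SNF 1^2
degree 0: 7−6−0 = 1 → Ȟ^0 ≅ Z
degree 1: 16−8−6 = 2 → Ȟ^1 ≅ Z^2
degree 2: 10−2−8 = 0 → Ȟ^2 ≅ 0

Ȟ^0(U;F) ≅ Z; Ȟ^1(U;F) ≅ Z^2; Ȟ^2(U;F) ≅ 0


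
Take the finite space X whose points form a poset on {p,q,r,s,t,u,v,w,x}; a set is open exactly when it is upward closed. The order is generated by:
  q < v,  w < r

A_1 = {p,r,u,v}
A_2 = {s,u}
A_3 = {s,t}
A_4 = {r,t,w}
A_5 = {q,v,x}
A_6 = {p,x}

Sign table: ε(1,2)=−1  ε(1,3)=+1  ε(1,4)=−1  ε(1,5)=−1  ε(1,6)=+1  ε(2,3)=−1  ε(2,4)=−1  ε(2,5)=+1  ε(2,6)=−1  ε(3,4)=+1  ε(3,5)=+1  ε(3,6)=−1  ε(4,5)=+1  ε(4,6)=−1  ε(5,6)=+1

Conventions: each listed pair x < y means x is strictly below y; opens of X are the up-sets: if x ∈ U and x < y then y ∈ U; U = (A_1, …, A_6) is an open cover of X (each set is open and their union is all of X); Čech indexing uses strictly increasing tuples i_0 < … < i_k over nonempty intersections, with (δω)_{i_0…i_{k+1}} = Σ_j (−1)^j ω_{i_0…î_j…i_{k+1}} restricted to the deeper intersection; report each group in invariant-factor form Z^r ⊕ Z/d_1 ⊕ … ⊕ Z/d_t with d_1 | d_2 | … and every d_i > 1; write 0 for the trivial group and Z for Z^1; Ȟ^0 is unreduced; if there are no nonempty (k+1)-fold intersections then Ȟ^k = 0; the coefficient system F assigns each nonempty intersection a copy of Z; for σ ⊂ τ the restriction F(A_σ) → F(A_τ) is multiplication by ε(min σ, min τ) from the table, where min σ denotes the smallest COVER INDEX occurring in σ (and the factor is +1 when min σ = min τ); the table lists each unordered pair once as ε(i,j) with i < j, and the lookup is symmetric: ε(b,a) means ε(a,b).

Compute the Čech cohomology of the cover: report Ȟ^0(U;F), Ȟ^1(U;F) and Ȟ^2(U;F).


Ȟ^0(U;F) ≅ 0, Ȟ^1(U;F) ≅ Z ⊕ Z/2 and Ȟ^2(U;F) ≅ 0

nonempty intersections:
  A12={u} A14={r} A15={v} A16={p} A23={s} A34={t} A56={x}
C dims 6,7; δ0: rk 6, SNF 1^5·2
Ȟ^0: (6−6)−0=0 ⇒ 0
Ȟ^1: (7−0)−6=1 plus torsion [2] ⇒ Z ⊕ Z/2
Ȟ^2: (0−0)−0=0 ⇒ 0


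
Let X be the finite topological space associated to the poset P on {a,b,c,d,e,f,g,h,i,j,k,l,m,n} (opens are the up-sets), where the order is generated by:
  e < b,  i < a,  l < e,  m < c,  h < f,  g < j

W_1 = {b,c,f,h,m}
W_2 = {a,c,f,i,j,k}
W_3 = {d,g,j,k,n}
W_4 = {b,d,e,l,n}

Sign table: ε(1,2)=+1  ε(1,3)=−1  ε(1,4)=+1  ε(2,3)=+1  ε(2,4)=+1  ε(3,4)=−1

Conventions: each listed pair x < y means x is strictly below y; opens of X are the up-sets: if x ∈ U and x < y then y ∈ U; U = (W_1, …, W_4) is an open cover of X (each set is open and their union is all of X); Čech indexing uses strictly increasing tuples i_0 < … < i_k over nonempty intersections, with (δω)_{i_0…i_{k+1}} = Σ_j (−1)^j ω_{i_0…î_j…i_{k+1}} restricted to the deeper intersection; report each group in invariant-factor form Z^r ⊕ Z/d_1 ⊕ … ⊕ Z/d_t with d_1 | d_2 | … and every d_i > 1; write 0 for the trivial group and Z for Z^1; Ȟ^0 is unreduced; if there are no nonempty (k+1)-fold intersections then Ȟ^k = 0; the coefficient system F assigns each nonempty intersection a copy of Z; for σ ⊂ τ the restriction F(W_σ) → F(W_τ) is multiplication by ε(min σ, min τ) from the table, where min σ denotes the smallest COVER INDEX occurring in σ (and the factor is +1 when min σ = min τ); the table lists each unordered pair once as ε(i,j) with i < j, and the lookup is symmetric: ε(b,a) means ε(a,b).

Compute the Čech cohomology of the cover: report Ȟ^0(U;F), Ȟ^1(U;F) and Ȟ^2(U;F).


Ȟ^0(U;F) ≅ 0,  Ȟ^1(U;F) ≅ Z/2,  Ȟ^2(U;F) ≅ 0

nonempty overlaps:
  W12={c,f} W14={b} W23={j,k} W34={d,n}
C dims 4,4; δ0: rk 4, SNF 1^3·2
degree 0: 4−4−0 = 0 → Ȟ^0 ≅ 0
degree 1: 4−0−4 = 0 plus torsion [2] → Ȟ^1 ≅ Z/2
degree 2: 0−0−0 = 0 → Ȟ^2 ≅ 0


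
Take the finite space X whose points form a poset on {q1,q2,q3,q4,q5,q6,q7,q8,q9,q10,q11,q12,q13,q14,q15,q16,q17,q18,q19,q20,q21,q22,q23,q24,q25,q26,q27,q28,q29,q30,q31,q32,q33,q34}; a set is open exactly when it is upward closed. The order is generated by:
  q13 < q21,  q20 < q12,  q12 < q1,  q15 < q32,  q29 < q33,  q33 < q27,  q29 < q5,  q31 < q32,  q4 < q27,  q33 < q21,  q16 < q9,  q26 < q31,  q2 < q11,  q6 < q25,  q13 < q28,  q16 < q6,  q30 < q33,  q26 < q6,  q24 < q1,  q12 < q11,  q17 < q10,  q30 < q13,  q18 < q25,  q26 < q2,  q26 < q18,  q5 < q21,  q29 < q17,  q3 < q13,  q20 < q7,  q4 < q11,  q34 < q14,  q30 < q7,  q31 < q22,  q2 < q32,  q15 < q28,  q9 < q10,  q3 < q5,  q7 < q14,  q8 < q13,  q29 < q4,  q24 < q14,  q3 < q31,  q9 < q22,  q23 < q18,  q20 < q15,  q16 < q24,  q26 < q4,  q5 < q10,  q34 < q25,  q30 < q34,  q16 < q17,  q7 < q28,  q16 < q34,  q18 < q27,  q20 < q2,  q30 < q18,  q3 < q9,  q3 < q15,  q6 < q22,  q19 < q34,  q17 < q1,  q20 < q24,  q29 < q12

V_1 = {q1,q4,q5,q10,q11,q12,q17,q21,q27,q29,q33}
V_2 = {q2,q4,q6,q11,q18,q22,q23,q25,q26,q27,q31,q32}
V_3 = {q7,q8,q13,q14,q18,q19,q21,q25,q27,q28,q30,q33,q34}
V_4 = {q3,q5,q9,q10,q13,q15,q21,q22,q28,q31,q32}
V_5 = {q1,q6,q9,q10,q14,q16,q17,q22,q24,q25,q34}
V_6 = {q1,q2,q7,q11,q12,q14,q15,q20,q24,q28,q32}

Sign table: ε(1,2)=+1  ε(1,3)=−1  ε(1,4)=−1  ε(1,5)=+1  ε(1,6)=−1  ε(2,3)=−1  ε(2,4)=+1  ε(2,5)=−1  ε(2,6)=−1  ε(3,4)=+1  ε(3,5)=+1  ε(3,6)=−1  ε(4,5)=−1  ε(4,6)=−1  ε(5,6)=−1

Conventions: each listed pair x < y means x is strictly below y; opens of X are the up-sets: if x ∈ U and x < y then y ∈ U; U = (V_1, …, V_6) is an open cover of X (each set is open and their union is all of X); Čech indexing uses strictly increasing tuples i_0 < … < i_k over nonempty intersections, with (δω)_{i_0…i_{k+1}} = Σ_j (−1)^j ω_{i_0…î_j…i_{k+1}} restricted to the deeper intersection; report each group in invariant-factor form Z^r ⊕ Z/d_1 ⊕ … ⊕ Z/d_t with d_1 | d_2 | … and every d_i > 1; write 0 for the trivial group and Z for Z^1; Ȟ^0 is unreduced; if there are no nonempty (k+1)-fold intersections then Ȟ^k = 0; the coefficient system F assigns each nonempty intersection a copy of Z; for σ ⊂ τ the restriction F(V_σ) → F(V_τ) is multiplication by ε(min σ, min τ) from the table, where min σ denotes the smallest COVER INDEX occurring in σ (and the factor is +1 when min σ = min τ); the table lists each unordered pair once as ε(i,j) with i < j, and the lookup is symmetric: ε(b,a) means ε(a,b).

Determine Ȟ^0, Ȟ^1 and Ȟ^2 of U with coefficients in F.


Ȟ^0 ≅ 0, Ȟ^1 ≅ Z/2, Ȟ^2 ≅ Z

nonempty intersections:
  V12={q4,q11,q27} V13={q21,q27,q33} V14={q5,q10,q21} V15={q1,q10,q17} V16={q1,q11,q12} V23={q18,q25,q27} V24={q22,q31,q32} V25={q6,q22,q25} V26={q2,q11,q32} V34={q13,q21,q28} V35={q14,q25,q34} V36={q7,q14,q28} V45={q9,q10,q22} V46={q15,q28,q32} V56={q1,q14,q24}
  V123={q27} V126={q11} V134={q21} V145={q10} V156={q1} V235={q25} V245={q22} V246={q32} V346={q28} V356={q14}
C dims 6,15,10; δ0: rk 6, SNF 1^5·2; δ1: rk 9, SNF 1^9
Ȟ^0: (6−6)−0=0 ⇒ 0
Ȟ^1: (15−9)−6=0 plus torsion [2] ⇒ Z/2
Ȟ^2: (10−0)−9=1 ⇒ Z


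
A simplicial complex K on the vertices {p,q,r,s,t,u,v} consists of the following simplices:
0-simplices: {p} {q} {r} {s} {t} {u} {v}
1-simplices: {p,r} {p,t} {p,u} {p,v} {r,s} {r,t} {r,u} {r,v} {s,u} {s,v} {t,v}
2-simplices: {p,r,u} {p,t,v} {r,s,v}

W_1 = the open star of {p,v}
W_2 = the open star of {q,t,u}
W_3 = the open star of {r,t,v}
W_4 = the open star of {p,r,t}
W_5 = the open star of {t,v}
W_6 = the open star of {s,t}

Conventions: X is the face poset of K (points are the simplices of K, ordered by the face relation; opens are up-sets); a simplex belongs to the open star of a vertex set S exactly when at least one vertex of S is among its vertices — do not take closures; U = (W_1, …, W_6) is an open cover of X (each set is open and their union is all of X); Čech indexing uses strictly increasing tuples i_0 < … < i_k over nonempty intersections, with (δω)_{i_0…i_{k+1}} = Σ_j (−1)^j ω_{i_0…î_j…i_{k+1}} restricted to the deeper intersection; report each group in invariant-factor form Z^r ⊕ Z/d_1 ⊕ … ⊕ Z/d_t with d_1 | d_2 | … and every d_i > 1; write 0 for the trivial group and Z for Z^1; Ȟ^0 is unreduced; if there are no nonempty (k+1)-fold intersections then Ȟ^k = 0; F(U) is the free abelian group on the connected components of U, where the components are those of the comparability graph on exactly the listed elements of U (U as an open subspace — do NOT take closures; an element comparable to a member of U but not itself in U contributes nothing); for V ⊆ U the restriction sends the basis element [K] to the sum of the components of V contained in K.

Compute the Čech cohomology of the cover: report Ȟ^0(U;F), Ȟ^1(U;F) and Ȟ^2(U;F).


Ȟ^0 = Z^2, Ȟ^1 = Z, Ȟ^2 = 0

nonempty intersections:
  W1={{p},{v},{p,r},{p,t},{p,u},{p,v},{r,v},{s,v},{t,v},{p,r,u},{p,t,v},{r,s,v}} W2={{q},{t},{u},{p,t},{p,u},{r,t},{r,u},{s,u},{t,v},{p,r,u},{p,t,v}} W3={{r},{t},{v},{p,r},{p,t},{p,v},{r,s},{r,t},{r,u},{r,v},{s,v},{t,v},{p,r,u},{p,t,v},{r,s,v}} W4={{p},{r},{t},{p,r},{p,t},{p,u},{p,v},{r,s},{r,t},{r,u},{r,v},{t,v},{p,r,u},{p,t,v},{r,s,v}} W5={{t},{v},{p,t},{p,v},{r,t},{r,v},{s,v},{t,v},{p,t,v},{r,s,v}} W6={{s},{t},{p,t},{r,s},{r,t},{s,u},{s,v},{t,v},{p,t,v},{r,s,v}}
  W12={{p,t},{p,u},{t,v},{p,r,u},{p,t,v}} W13={{v},{p,r},{p,t},{p,v},{r,v},{s,v},{t,v},{p,r,u},{p,t,v},{r,s,v}} W14={{p},{p,r},{p,t},{p,u},{p,v},{r,v},{t,v},{p,r,u},{p,t,v},{r,s,v}} W15={{v},{p,t},{p,v},{r,v},{s,v},{t,v},{p,t,v},{r,s,v}} W16={{p,t},{s,v},{t,v},{p,t,v},{r,s,v}} W23={{t},{p,t},{r,t},{r,u},{t,v},{p,r,u},{p,t,v}} W24={{t},{p,t},{p,u},{r,t},{r,u},{t,v},{p,r,u},{p,t,v}} W25={{t},{p,t},{r,t},{t,v},{p,t,v}} W26={{t},{p,t},{r,t},{s,u},{t,v},{p,t,v}} W34={{r},{t},{p,r},{p,t},{p,v},{r,s},{r,t},{r,u},{r,v},{t,v},{p,r,u},{p,t,v},{r,s,v}} W35={{t},{v},{p,t},{p,v},{r,t},{r,v},{s,v},{t,v},{p,t,v},{r,s,v}} W36={{t},{p,t},{r,s},{r,t},{s,v},{t,v},{p,t,v},{r,s,v}} W45={{t},{p,t},{p,v},{r,t},{r,v},{t,v},{p,t,v},{r,s,v}} W46={{t},{p,t},{r,s},{r,t},{t,v},{p,t,v},{r,s,v}} W56={{t},{p,t},{r,t},{s,v},{t,v},{p,t,v},{r,s,v}}
  W123={{p,t},{t,v},{p,r,u},{p,t,v}} W124={{p,t},{p,u},{t,v},{p,r,u},{p,t,v}} W125={{p,t},{t,v},{p,t,v}} W126={{p,t},{t,v},{p,t,v}} W134={{p,r},{p,t},{p,v},{r,v},{t,v},{p,r,u},{p,t,v},{r,s,v}} W135={{v},{p,t},{p,v},{r,v},{s,v},{t,v},{p,t,v},{r,s,v}} W136={{p,t},{s,v},{t,v},{p,t,v},{r,s,v}} W145={{p,t},{p,v},{r,v},{t,v},{p,t,v},{r,s,v}} W146={{p,t},{t,v},{p,t,v},{r,s,v}} W156={{p,t},{s,v},{t,v},{p,t,v},{r,s,v}} W234={{t},{p,t},{r,t},{r,u},{t,v},{p,r,u},{p,t,v}} W235={{t},{p,t},{r,t},{t,v},{p,t,v}} W236={{t},{p,t},{r,t},{t,v},{p,t,v}} W245={{t},{p,t},{r,t},{t,v},{p,t,v}} W246={{t},{p,t},{r,t},{t,v},{p,t,v}} W256={{t},{p,t},{r,t},{t,v},{p,t,v}} W345={{t},{p,t},{p,v},{r,t},{r,v},{t,v},{p,t,v},{r,s,v}} W346={{t},{p,t},{r,s},{r,t},{t,v},{p,t,v},{r,s,v}} W356={{t},{p,t},{r,t},{s,v},{t,v},{p,t,v},{r,s,v}} W456={{t},{p,t},{r,t},{t,v},{p,t,v},{r,s,v}}
  W1234={{p,t},{t,v},{p,r,u},{p,t,v}} W1235={{p,t},{t,v},{p,t,v}} W1236={{p,t},{t,v},{p,t,v}} W1245={{p,t},{t,v},{p,t,v}} W1246={{p,t},{t,v},{p,t,v}} W1256={{p,t},{t,v},{p,t,v}} W1345={{p,t},{p,v},{r,v},{t,v},{p,t,v},{r,s,v}} W1346={{p,t},{t,v},{p,t,v},{r,s,v}} W1356={{p,t},{s,v},{t,v},{p,t,v},{r,s,v}} W1456={{p,t},{t,v},{p,t,v},{r,s,v}} W2345={{t},{p,t},{r,t},{t,v},{p,t,v}} W2346={{t},{p,t},{r,t},{t,v},{p,t,v}} W2356={{t},{p,t},{r,t},{t,v},{p,t,v}} W2456={{t},{p,t},{r,t},{t,v},{p,t,v}} W3456={{t},{p,t},{r,t},{t,v},{p,t,v},{r,s,v}}
  W12345={{p,t},{t,v},{p,t,v}} W12346={{p,t},{t,v},{p,t,v}} W12356={{p,t},{t,v},{p,t,v}} W12456={{p,t},{t,v},{p,t,v}} W13456={{p,t},{t,v},{p,t,v},{r,s,v}} W23456={{t},{p,t},{r,t},{t,v},{p,t,v}}
  W123456={{p,t},{t,v},{p,t,v}}
components per intersection:
  W1: {{p},{v},{p,r},{p,t},{p,u},{p,v},{r,v},{s,v},{t,v},{p,r,u},{p,t,v},{r,s,v}}
  W2: {{q}} {{t},{p,t},{r,t},{t,v},{p,t,v}} {{u},{p,u},{r,u},{s,u},{p,r,u}}
  W3: {{r},{t},{v},{p,r},{p,t},{p,v},{r,s},{r,t},{r,u},{r,v},{s,v},{t,v},{p,r,u},{p,t,v},{r,s,v}}
  W4: {{p},{r},{t},{p,r},{p,t},{p,u},{p,v},{r,s},{r,t},{r,u},{r,v},{t,v},{p,r,u},{p,t,v},{r,s,v}}
  W5: {{t},{v},{p,t},{p,v},{r,t},{r,v},{s,v},{t,v},{p,t,v},{r,s,v}}
  W6: {{s},{r,s},{s,u},{s,v},{r,s,v}} {{t},{p,t},{r,t},{t,v},{p,t,v}}
  W12: {{p,t},{t,v},{p,t,v}} {{p,u},{p,r,u}}
  W13: {{v},{p,t},{p,v},{r,v},{s,v},{t,v},{p,t,v},{r,s,v}} {{p,r},{p,r,u}}
  W14: {{p},{p,r},{p,t},{p,u},{p,v},{t,v},{p,r,u},{p,t,v}} {{r,v},{r,s,v}}
  W15: {{v},{p,t},{p,v},{r,v},{s,v},{t,v},{p,t,v},{r,s,v}}
  W16: {{p,t},{t,v},{p,t,v}} {{s,v},{r,s,v}}
  W23: {{t},{p,t},{r,t},{t,v},{p,t,v}} {{r,u},{p,r,u}}
  W24: {{t},{p,t},{r,t},{t,v},{p,t,v}} {{p,u},{r,u},{p,r,u}}
  W25: {{t},{p,t},{r,t},{t,v},{p,t,v}}
  W26: {{t},{p,t},{r,t},{t,v},{p,t,v}} {{s,u}}
  W34: {{r},{t},{p,r},{p,t},{p,v},{r,s},{r,t},{r,u},{r,v},{t,v},{p,r,u},{p,t,v},{r,s,v}}
  W35: {{t},{v},{p,t},{p,v},{r,t},{r,v},{s,v},{t,v},{p,t,v},{r,s,v}}
  W36: {{t},{p,t},{r,t},{t,v},{p,t,v}} {{r,s},{s,v},{r,s,v}}
  W45: {{t},{p,t},{p,v},{r,t},{t,v},{p,t,v}} {{r,v},{r,s,v}}
  W46: {{t},{p,t},{r,t},{t,v},{p,t,v}} {{r,s},{r,s,v}}
  W56: {{t},{p,t},{r,t},{t,v},{p,t,v}} {{s,v},{r,s,v}}
  W123: {{p,t},{t,v},{p,t,v}} {{p,r,u}}
  W124: {{p,t},{t,v},{p,t,v}} {{p,u},{p,r,u}}
  W125: {{p,t},{t,v},{p,t,v}}
  W126: {{p,t},{t,v},{p,t,v}}
  W134: {{p,r},{p,r,u}} {{p,t},{p,v},{t,v},{p,t,v}} {{r,v},{r,s,v}}
  W135: {{v},{p,t},{p,v},{r,v},{s,v},{t,v},{p,t,v},{r,s,v}}
  W136: {{p,t},{t,v},{p,t,v}} {{s,v},{r,s,v}}
  W145: {{p,t},{p,v},{t,v},{p,t,v}} {{r,v},{r,s,v}}
  W146: {{p,t},{t,v},{p,t,v}} {{r,s,v}}
  W156: {{p,t},{t,v},{p,t,v}} {{s,v},{r,s,v}}
  W234: {{t},{p,t},{r,t},{t,v},{p,t,v}} {{r,u},{p,r,u}}
  W235: {{t},{p,t},{r,t},{t,v},{p,t,v}}
  W236: {{t},{p,t},{r,t},{t,v},{p,t,v}}
  W245: {{t},{p,t},{r,t},{t,v},{p,t,v}}
  W246: {{t},{p,t},{r,t},{t,v},{p,t,v}}
  W256: {{t},{p,t},{r,t},{t,v},{p,t,v}}
  W345: {{t},{p,t},{p,v},{r,t},{t,v},{p,t,v}} {{r,v},{r,s,v}}
  W346: {{t},{p,t},{r,t},{t,v},{p,t,v}} {{r,s},{r,s,v}}
  W356: {{t},{p,t},{r,t},{t,v},{p,t,v}} {{s,v},{r,s,v}}
  W456: {{t},{p,t},{r,t},{t,v},{p,t,v}} {{r,s,v}}
  W1234: {{p,t},{t,v},{p,t,v}} {{p,r,u}}
  W1235: {{p,t},{t,v},{p,t,v}}
  W1236: {{p,t},{t,v},{p,t,v}}
  W1245: {{p,t},{t,v},{p,t,v}}
  W1246: {{p,t},{t,v},{p,t,v}}
  W1256: {{p,t},{t,v},{p,t,v}}
  W1345: {{p,t},{p,v},{t,v},{p,t,v}} {{r,v},{r,s,v}}
  W1346: {{p,t},{t,v},{p,t,v}} {{r,s,v}}
  W1356: {{p,t},{t,v},{p,t,v}} {{s,v},{r,s,v}}
  W1456: {{p,t},{t,v},{p,t,v}} {{r,s,v}}
  W2345: {{t},{p,t},{r,t},{t,v},{p,t,v}}
  W2346: {{t},{p,t},{r,t},{t,v},{p,t,v}}
  W2356: {{t},{p,t},{r,t},{t,v},{p,t,v}}
  W2456: {{t},{p,t},{r,t},{t,v},{p,t,v}}
  W3456: {{t},{p,t},{r,t},{t,v},{p,t,v}} {{r,s,v}}
  W12345: {{p,t},{t,v},{p,t,v}}
  W12346: {{p,t},{t,v},{p,t,v}}
  W12356: {{p,t},{t,v},{p,t,v}}
  W12456: {{p,t},{t,v},{p,t,v}}
  W13456: {{p,t},{t,v},{p,t,v}} {{r,s,v}}
  W23456: {{t},{p,t},{r,t},{t,v},{p,t,v}}
  W123456: {{p,t},{t,v},{p,t,v}}
C dims 9,26,33,21; δ0: rk 7, SNF 1^7; δ1: rk 18, SNF 1^18; δ2: rk 15, SNF 1^15
Ȟ^0: (9−7)−0=2 ⇒ Z^2
Ȟ^1: (26−18)−7=1 ⇒ Z
Ȟ^2: (33−15)−18=0 ⇒ 0


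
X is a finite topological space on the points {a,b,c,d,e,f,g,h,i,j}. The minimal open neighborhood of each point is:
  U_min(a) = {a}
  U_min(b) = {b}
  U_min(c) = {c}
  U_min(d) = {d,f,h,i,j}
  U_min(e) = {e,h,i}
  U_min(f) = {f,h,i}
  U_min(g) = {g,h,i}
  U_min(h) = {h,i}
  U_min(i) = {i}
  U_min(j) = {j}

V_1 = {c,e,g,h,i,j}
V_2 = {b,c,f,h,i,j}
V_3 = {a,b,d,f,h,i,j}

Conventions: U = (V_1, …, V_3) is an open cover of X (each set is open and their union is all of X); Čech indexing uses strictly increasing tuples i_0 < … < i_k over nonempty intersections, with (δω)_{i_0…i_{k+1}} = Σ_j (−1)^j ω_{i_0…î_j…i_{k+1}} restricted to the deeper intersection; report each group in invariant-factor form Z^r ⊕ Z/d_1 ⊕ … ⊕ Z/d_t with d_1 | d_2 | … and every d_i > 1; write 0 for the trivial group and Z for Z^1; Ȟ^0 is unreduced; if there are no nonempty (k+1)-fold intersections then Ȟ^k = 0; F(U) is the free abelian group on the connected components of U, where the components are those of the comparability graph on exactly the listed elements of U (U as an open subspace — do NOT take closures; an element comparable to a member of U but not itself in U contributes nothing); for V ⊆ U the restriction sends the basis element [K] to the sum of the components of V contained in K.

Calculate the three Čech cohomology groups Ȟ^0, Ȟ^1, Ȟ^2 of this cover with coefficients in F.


Ȟ^0 ≅ Z^4, Ȟ^1 ≅ 0 and Ȟ^2 ≅ 0

nonempty overlaps:
  V12={c,h,i,j} V13={h,i,j} V23={b,f,h,i,j}
  V123={h,i,j}
components per intersection:
  V1: {c} {e,g,h,i} {j}
  V2: {b} {c} {f,h,i} {j}
  V3: {a} {b} {d,f,h,i,j}
  V12: {c} {h,i} {j}
  V13: {h,i} {j}
  V23: {b} {f,h,i} {j}
  V123: {h,i} {j}
C dims 10,8,2; δ0: rk 6, SNF 1^6; δ1: rk 2, SNF 1^2
degree 0: 10−6−0 = 4 → Ȟ^0 ≅ Z^4
degree 1: 8−2−6 = 0 → Ȟ^1 ≅ 0
degree 2: 2−0−2 = 0 → Ȟ^2 ≅ 0


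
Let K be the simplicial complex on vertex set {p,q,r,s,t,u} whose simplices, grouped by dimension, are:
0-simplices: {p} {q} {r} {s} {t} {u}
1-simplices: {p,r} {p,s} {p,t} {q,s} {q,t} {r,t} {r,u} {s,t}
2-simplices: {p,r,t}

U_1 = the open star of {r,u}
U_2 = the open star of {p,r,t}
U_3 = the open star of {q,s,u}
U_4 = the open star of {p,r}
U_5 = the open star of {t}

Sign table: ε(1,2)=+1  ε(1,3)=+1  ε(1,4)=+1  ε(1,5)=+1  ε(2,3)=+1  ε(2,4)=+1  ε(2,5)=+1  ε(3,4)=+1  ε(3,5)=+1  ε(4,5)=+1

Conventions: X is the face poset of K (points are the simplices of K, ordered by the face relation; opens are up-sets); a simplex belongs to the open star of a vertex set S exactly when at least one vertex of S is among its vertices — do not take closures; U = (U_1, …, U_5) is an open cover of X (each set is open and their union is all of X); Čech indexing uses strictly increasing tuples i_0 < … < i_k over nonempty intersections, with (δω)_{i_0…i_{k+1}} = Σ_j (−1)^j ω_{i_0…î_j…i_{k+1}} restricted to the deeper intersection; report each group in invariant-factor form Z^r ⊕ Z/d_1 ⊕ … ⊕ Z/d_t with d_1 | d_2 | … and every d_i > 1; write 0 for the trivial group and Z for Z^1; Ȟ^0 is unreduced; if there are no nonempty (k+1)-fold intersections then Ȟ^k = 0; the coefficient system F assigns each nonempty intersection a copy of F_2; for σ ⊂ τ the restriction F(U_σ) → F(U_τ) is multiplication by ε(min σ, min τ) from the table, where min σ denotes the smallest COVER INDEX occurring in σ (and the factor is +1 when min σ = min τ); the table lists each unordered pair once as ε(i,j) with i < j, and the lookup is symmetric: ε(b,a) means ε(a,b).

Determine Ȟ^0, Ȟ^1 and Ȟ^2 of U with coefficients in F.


Ȟ^0 = Z/2, Ȟ^1 = 0 and Ȟ^2 = 0

nonempty intersections:
  U1={{r},{u},{p,r},{r,t},{r,u},{p,r,t}} U2={{p},{r},{t},{p,r},{p,s},{p,t},{q,t},{r,t},{r,u},{s,t},{p,r,t}} U3={{q},{s},{u},{p,s},{q,s},{q,t},{r,u},{s,t}} U4={{p},{r},{p,r},{p,s},{p,t},{r,t},{r,u},{p,r,t}} U5={{t},{p,t},{q,t},{r,t},{s,t},{p,r,t}}
  U12={{r},{p,r},{r,t},{r,u},{p,r,t}} U13={{u},{r,u}} U14={{r},{p,r},{r,t},{r,u},{p,r,t}} U15={{r,t},{p,r,t}} U23={{p,s},{q,t},{r,u},{s,t}} U24={{p},{r},{p,r},{p,s},{p,t},{r,t},{r,u},{p,r,t}} U25={{t},{p,t},{q,t},{r,t},{s,t},{p,r,t}} U34={{p,s},{r,u}} U35={{q,t},{s,t}} U45={{p,t},{r,t},{p,r,t}}
  U123={{r,u}} U124={{r},{p,r},{r,t},{r,u},{p,r,t}} U125={{r,t},{p,r,t}} U134={{r,u}} U145={{r,t},{p,r,t}} U234={{p,s},{r,u}} U235={{q,t},{s,t}} U245={{p,t},{r,t},{p,r,t}}
  U1234={{r,u}} U1245={{r,t},{p,r,t}}
C dims 5,10,8,2; δ0: rk_F2 4; δ1: rk_F2 6; δ2: rk_F2 2
Ȟ^0: (5−4)−0=1 ⇒ Z/2
Ȟ^1: (10−6)−4=0 ⇒ 0
Ȟ^2: (8−2)−6=0 ⇒ 0


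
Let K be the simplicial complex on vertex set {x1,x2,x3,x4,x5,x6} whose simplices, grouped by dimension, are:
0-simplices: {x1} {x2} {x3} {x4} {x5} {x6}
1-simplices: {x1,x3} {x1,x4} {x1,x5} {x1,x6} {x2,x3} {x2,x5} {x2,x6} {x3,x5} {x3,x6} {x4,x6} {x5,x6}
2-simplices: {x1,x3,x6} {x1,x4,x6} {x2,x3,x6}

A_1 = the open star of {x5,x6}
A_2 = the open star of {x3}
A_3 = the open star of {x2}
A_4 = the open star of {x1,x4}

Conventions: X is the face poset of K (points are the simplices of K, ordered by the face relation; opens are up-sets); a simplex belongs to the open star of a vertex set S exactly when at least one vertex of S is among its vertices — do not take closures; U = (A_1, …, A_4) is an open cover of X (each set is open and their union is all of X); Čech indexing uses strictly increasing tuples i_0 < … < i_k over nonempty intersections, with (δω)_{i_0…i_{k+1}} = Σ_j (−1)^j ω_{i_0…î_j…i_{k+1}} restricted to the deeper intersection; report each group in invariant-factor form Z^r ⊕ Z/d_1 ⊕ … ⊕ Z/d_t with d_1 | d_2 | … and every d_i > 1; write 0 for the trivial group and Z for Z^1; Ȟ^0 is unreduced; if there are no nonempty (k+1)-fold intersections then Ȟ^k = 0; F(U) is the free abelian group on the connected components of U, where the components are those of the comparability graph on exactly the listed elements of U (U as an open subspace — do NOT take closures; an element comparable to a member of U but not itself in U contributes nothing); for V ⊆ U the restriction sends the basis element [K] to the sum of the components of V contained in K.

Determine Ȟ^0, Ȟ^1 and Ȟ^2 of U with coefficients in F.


Ȟ^0 ≅ Z,  Ȟ^1 ≅ Z^3,  Ȟ^2 ≅ 0

intersection data:
  A1={{x5},{x6},{x1,x5},{x1,x6},{x2,x5},{x2,x6},{x3,x5},{x3,x6},{x4,x6},{x5,x6},{x1,x3,x6},{x1,x4,x6},{x2,x3,x6}} A2={{x3},{x1,x3},{x2,x3},{x3,x5},{x3,x6},{x1,x3,x6},{x2,x3,x6}} A3={{x2},{x2,x3},{x2,x5},{x2,x6},{x2,x3,x6}} A4={{x1},{x4},{x1,x3},{x1,x4},{x1,x5},{x1,x6},{x4,x6},{x1,x3,x6},{x1,x4,x6}}
  A12={{x3,x5},{x3,x6},{x1,x3,x6},{x2,x3,x6}} A13={{x2,x5},{x2,x6},{x2,x3,x6}} A14={{x1,x5},{x1,x6},{x4,x6},{x1,x3,x6},{x1,x4,x6}} A23={{x2,x3},{x2,x3,x6}} A24={{x1,x3},{x1,x3,x6}}
  A123={{x2,x3,x6}} A124={{x1,x3,x6}}
components per intersection:
  A1: {{x5},{x6},{x1,x5},{x1,x6},{x2,x5},{x2,x6},{x3,x5},{x3,x6},{x4,x6},{x5,x6},{x1,x3,x6},{x1,x4,x6},{x2,x3,x6}}
  A2: {{x3},{x1,x3},{x2,x3},{x3,x5},{x3,x6},{x1,x3,x6},{x2,x3,x6}}
  A3: {{x2},{x2,x3},{x2,x5},{x2,x6},{x2,x3,x6}}
  A4: {{x1},{x4},{x1,x3},{x1,x4},{x1,x5},{x1,x6},{x4,x6},{x1,x3,x6},{x1,x4,x6}}
  A12: {{x3,x5}} {{x3,x6},{x1,x3,x6},{x2,x3,x6}}
  A13: {{x2,x5}} {{x2,x6},{x2,x3,x6}}
  A14: {{x1,x5}} {{x1,x6},{x4,x6},{x1,x3,x6},{x1,x4,x6}}
  A23: {{x2,x3},{x2,x3,x6}}
  A24: {{x1,x3},{x1,x3,x6}}
  A123: {{x2,x3,x6}}
  A124: {{x1,x3,x6}}
C dims 4,8,2; δ0: rk 3, SNF 1^3; δ1: rk 2, SNF 1^2
Ȟ^0 = (4 − 3) − 0 = 1, so Ȟ^0 ≅ Z
Ȟ^1 = (8 − 2) − 3 = 3, so Ȟ^1 ≅ Z^3
Ȟ^2 = (2 − 0) − 2 = 0, so Ȟ^2 ≅ 0
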